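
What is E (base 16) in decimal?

Expand by place value (powers of 16):
Digit values: E = 14
E = 14 × 16^0
= 14 × 1
= 14



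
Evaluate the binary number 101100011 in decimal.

Sum of powers of 2 for each 1-bit:
2^0 + 2^1 + 2^5 + 2^6 + 2^8
= 1 + 2 + 32 + 64 + 256
= 355



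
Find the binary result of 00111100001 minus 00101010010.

Method 1 - Direct subtraction (column by column from the right: bit − bit − borrow-in; if negative, add 2 and borrow 1 from the next column):
borrow: 00000111100
        00111100001
-       00101010010
-------------------
        00010001111

Method 2 - Add two's complement:
Two's complement of 00101010010: invert → 11010101101, add 1 → 11010101110
  00111100001
+ 11010101110
-------------
 100010001111  (end carry out of the top bit = 1)
Discarding the end carry: 00010001111
Decimal check:
  00111100001 = 256 + 128 + 64 + 32 + 1 = 481
  00101010010 = 256 + 64 + 16 + 2 = 338
  481 - 338 = 143, and 00010001111 = 128 + 8 + 4 + 2 + 1 = 143 ✓



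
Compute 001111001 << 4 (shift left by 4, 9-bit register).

Original: 001111001 (decimal 121)
Shift left by 4 positions
Append 4 zeros on the right and drop the 4 high bits that overflow the 9-bit width
Result: 110010000 (decimal 400)
Equivalent: 121 << 4 = 121 × 2^4 = 1936, truncated to 9 bits = 400



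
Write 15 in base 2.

Using repeated division by 2:
15 ÷ 2 = 7 remainder 1
7 ÷ 2 = 3 remainder 1
3 ÷ 2 = 1 remainder 1
1 ÷ 2 = 0 remainder 1
Reading remainders bottom to top: 1111



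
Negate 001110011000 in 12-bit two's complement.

Original: 001110011000
Step 1 - Invert all bits: 110001100111
Step 2 - Add 1: 110001101000
Verification: 001110011000 + 110001101000 = 1000000000000; discarding the end carry (carry out of the top bit) leaves the 12-bit value 000000000000, as required for x + (-x)



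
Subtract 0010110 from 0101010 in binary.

Method 1 - Direct subtraction (column by column from the right: bit − bit − borrow-in; if negative, add 2 and borrow 1 from the next column):
borrow: 0101000
        0101010
-       0010110
---------------
        0010100

Method 2 - Add two's complement:
Two's complement of 0010110: invert → 1101001, add 1 → 1101010
  0101010
+ 1101010
---------
 10010100  (end carry out of the top bit = 1)
Discarding the end carry: 0010100
Decimal check:
  0101010 = 32 + 8 + 2 = 42
  0010110 = 16 + 4 + 2 = 22
  42 - 22 = 20, and 0010100 = 16 + 4 = 20 ✓



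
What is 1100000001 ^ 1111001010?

XOR: 1 when bits differ
  1100000001
^ 1111001010
------------
  0011001011
Decimal: 769 ^ 970 = 203



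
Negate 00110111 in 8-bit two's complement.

Original: 00110111
Step 1 - Invert all bits: 11001000
Step 2 - Add 1: 11001001
Verification: 00110111 + 11001001 = 100000000; discarding the end carry (carry out of the top bit) leaves the 8-bit value 00000000, as required for x + (-x)



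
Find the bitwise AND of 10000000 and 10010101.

AND: 1 only when both bits are 1
  10000000
& 10010101
----------
  10000000
Decimal: 128 & 149 = 128



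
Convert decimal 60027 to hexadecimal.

Using repeated division by 16 (digits 10–15 are A–F):
60027 ÷ 16 = 3751 remainder 11 (B)
3751 ÷ 16 = 234 remainder 7
234 ÷ 16 = 14 remainder 10 (A)
14 ÷ 16 = 0 remainder 14 (E)
Reading remainders bottom to top: EA7B



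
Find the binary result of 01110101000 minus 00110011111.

Method 1 - Direct subtraction (column by column from the right: bit − bit − borrow-in; if negative, add 2 and borrow 1 from the next column):
borrow: 00000111110
        01110101000
-       00110011111
-------------------
        01000001001

Method 2 - Add two's complement:
Two's complement of 00110011111: invert → 11001100000, add 1 → 11001100001
  01110101000
+ 11001100001
-------------
 101000001001  (end carry out of the top bit = 1)
Discarding the end carry: 01000001001
Decimal check:
  01110101000 = 512 + 256 + 128 + 32 + 8 = 936
  00110011111 = 256 + 128 + 16 + 8 + 4 + 2 + 1 = 415
  936 - 415 = 521, and 01000001001 = 512 + 8 + 1 = 521 ✓



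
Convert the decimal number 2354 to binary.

Using repeated division by 2:
2354 ÷ 2 = 1177 remainder 0
1177 ÷ 2 = 588 remainder 1
588 ÷ 2 = 294 remainder 0
294 ÷ 2 = 147 remainder 0
147 ÷ 2 = 73 remainder 1
73 ÷ 2 = 36 remainder 1
36 ÷ 2 = 18 remainder 0
18 ÷ 2 = 9 remainder 0
9 ÷ 2 = 4 remainder 1
4 ÷ 2 = 2 remainder 0
2 ÷ 2 = 1 remainder 0
1 ÷ 2 = 0 remainder 1
Reading remainders bottom to top: 100100110010



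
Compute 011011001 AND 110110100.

AND: 1 only when both bits are 1
  011011001
& 110110100
-----------
  010010000
Decimal: 217 & 436 = 144



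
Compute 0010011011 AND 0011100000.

AND: 1 only when both bits are 1
  0010011011
& 0011100000
------------
  0010000000
Decimal: 155 & 224 = 128



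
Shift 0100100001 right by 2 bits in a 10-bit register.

Original: 0100100001 (decimal 289)
Shift right by 2 positions
Drop the 2 low bits; fill with zeros on the left
Result: 0001001000 (decimal 72)
Equivalent: 289 >> 2 = 289 ÷ 2^2 = 72



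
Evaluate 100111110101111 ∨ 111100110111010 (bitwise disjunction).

OR: 1 when either bit is 1
  100111110101111
| 111100110111010
-----------------
  111111110111111
Decimal: 20399 | 31162 = 32703



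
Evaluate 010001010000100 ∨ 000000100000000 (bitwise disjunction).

OR: 1 when either bit is 1
  010001010000100
| 000000100000000
-----------------
  010001110000100
Decimal: 8836 | 256 = 9092



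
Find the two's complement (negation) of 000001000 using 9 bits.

Original: 000001000
Step 1 - Invert all bits: 111110111
Step 2 - Add 1: 111111000
Verification: 000001000 + 111111000 = 1000000000; discarding the end carry (carry out of the top bit) leaves the 9-bit value 000000000, as required for x + (-x)



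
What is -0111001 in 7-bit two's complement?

Original: 0111001
Step 1 - Invert all bits: 1000110
Step 2 - Add 1: 1000111
Verification: 0111001 + 1000111 = 10000000; discarding the end carry (carry out of the top bit) leaves the 7-bit value 0000000, as required for x + (-x)



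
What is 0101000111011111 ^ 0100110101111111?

XOR: 1 when bits differ
  0101000111011111
^ 0100110101111111
------------------
  0001110010100000
Decimal: 20959 ^ 19839 = 7328



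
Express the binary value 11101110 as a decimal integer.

Sum of powers of 2 for each 1-bit:
2^1 + 2^2 + 2^3 + 2^5 + 2^6 + 2^7
= 2 + 4 + 8 + 32 + 64 + 128
= 238



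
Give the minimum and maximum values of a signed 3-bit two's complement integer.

For 3-bit two's complement:
Minimum: -2^2 = -4
Maximum: 2^2 - 1 = 3



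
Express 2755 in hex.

Using repeated division by 16 (digits 10–15 are A–F):
2755 ÷ 16 = 172 remainder 3
172 ÷ 16 = 10 remainder 12 (C)
10 ÷ 16 = 0 remainder 10 (A)
Reading remainders bottom to top: AC3



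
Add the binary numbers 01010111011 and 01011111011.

Add column by column from the right: bit + bit + carry-in; write the sum mod 2, carry 1 when the sum is 2 or 3.
carry:  10111110110
        01010111011
+       01011111011
-------------------
       010110110110
(the carry out of the leftmost column, 0, becomes the leading bit)
Decimal check:
  01010111011 = 512 + 128 + 32 + 16 + 8 + 2 + 1 = 699
  01011111011 = 512 + 128 + 64 + 32 + 16 + 8 + 2 + 1 = 763
  699 + 763 = 1462, and 010110110110 = 1024 + 256 + 128 + 32 + 16 + 4 + 2 = 1462 ✓



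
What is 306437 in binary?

Using repeated division by 2:
306437 ÷ 2 = 153218 remainder 1
153218 ÷ 2 = 76609 remainder 0
76609 ÷ 2 = 38304 remainder 1
38304 ÷ 2 = 19152 remainder 0
19152 ÷ 2 = 9576 remainder 0
9576 ÷ 2 = 4788 remainder 0
4788 ÷ 2 = 2394 remainder 0
2394 ÷ 2 = 1197 remainder 0
1197 ÷ 2 = 598 remainder 1
598 ÷ 2 = 299 remainder 0
299 ÷ 2 = 149 remainder 1
149 ÷ 2 = 74 remainder 1
74 ÷ 2 = 37 remainder 0
37 ÷ 2 = 18 remainder 1
18 ÷ 2 = 9 remainder 0
9 ÷ 2 = 4 remainder 1
4 ÷ 2 = 2 remainder 0
2 ÷ 2 = 1 remainder 0
1 ÷ 2 = 0 remainder 1
Reading remainders bottom to top: 1001010110100000101



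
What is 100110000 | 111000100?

OR: 1 when either bit is 1
  100110000
| 111000100
-----------
  111110100
Decimal: 304 | 452 = 500



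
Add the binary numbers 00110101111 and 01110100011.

Add column by column from the right: bit + bit + carry-in; write the sum mod 2, carry 1 when the sum is 2 or 3.
carry:  11101011110
        00110101111
+       01110100011
-------------------
       010101010010
(the carry out of the leftmost column, 0, becomes the leading bit)
Decimal check:
  00110101111 = 256 + 128 + 32 + 8 + 4 + 2 + 1 = 431
  01110100011 = 512 + 256 + 128 + 32 + 2 + 1 = 931
  431 + 931 = 1362, and 010101010010 = 1024 + 256 + 64 + 16 + 2 = 1362 ✓



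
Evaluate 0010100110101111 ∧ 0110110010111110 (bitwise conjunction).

AND: 1 only when both bits are 1
  0010100110101111
& 0110110010111110
------------------
  0010100010101110
Decimal: 10671 & 27838 = 10414



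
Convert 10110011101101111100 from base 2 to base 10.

Sum of powers of 2 for each 1-bit:
2^2 + 2^3 + 2^4 + 2^5 + 2^6 + 2^8 + 2^9 + 2^11 + 2^12 + 2^13 + 2^16 + 2^17 + 2^19
= 4 + 8 + 16 + 32 + 64 + 256 + 512 + 2048 + 4096 + 8192 + 65536 + 131072 + 524288
= 736124



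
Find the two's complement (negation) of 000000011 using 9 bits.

Original: 000000011
Step 1 - Invert all bits: 111111100
Step 2 - Add 1: 111111101
Verification: 000000011 + 111111101 = 1000000000; discarding the end carry (carry out of the top bit) leaves the 9-bit value 000000000, as required for x + (-x)



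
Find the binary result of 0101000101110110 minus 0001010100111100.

Method 1 - Direct subtraction (column by column from the right: bit − bit − borrow-in; if negative, add 2 and borrow 1 from the next column):
borrow: 0111100001110000
        0101000101110110
-       0001010100111100
------------------------
        0011110000111010

Method 2 - Add two's complement:
Two's complement of 0001010100111100: invert → 1110101011000011, add 1 → 1110101011000100
  0101000101110110
+ 1110101011000100
------------------
 10011110000111010  (end carry out of the top bit = 1)
Discarding the end carry: 0011110000111010
Decimal check:
  0101000101110110 = 16384 + 4096 + 256 + 64 + 32 + 16 + 4 + 2 = 20854
  0001010100111100 = 4096 + 1024 + 256 + 32 + 16 + 8 + 4 = 5436
  20854 - 5436 = 15418, and 0011110000111010 = 8192 + 4096 + 2048 + 1024 + 32 + 16 + 8 + 2 = 15418 ✓



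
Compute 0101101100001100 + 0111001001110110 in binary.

Add column by column from the right: bit + bit + carry-in; write the sum mod 2, carry 1 when the sum is 2 or 3.
carry:  1110010011111000
        0101101100001100
+       0111001001110110
------------------------
       01100110110000010
(the carry out of the leftmost column, 0, becomes the leading bit)
Decimal check:
  0101101100001100 = 16384 + 4096 + 2048 + 512 + 256 + 8 + 4 = 23308
  0111001001110110 = 16384 + 8192 + 4096 + 512 + 64 + 32 + 16 + 4 + 2 = 29302
  23308 + 29302 = 52610, and 01100110110000010 = 32768 + 16384 + 2048 + 1024 + 256 + 128 + 2 = 52610 ✓



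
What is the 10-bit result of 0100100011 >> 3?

Original: 0100100011 (decimal 291)
Shift right by 3 positions
Drop the 3 low bits; fill with zeros on the left
Result: 0000100100 (decimal 36)
Equivalent: 291 >> 3 = 291 ÷ 2^3 = 36



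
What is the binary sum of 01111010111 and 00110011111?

Add column by column from the right: bit + bit + carry-in; write the sum mod 2, carry 1 when the sum is 2 or 3.
carry:  11100111110
        01111010111
+       00110011111
-------------------
       010101110110
(the carry out of the leftmost column, 0, becomes the leading bit)
Decimal check:
  01111010111 = 512 + 256 + 128 + 64 + 16 + 4 + 2 + 1 = 983
  00110011111 = 256 + 128 + 16 + 8 + 4 + 2 + 1 = 415
  983 + 415 = 1398, and 010101110110 = 1024 + 256 + 64 + 32 + 16 + 4 + 2 = 1398 ✓



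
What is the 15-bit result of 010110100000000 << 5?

Original: 010110100000000 (decimal 11520)
Shift left by 5 positions
Append 5 zeros on the right and drop the 5 high bits that overflow the 15-bit width
Result: 010000000000000 (decimal 8192)
Equivalent: 11520 << 5 = 11520 × 2^5 = 368640, truncated to 15 bits = 8192



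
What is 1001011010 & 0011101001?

AND: 1 only when both bits are 1
  1001011010
& 0011101001
------------
  0001001000
Decimal: 602 & 233 = 72



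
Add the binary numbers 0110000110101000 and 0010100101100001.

Add column by column from the right: bit + bit + carry-in; write the sum mod 2, carry 1 when the sum is 2 or 3.
carry:  1100001111000000
        0110000110101000
+       0010100101100001
------------------------
       01000101100001001
(the carry out of the leftmost column, 0, becomes the leading bit)
Decimal check:
  0110000110101000 = 16384 + 8192 + 256 + 128 + 32 + 8 = 25000
  0010100101100001 = 8192 + 2048 + 256 + 64 + 32 + 1 = 10593
  25000 + 10593 = 35593, and 01000101100001001 = 32768 + 2048 + 512 + 256 + 8 + 1 = 35593 ✓



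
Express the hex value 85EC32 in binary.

Convert each hex digit to 4 bits:
  8 = 1000
  5 = 0101
  E = 1110
  C = 1100
  3 = 0011
  2 = 0010
Concatenate: 100001011110110000110010



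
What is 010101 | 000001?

OR: 1 when either bit is 1
  010101
| 000001
--------
  010101
Decimal: 21 | 1 = 21



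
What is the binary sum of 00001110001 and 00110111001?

Add column by column from the right: bit + bit + carry-in; write the sum mod 2, carry 1 when the sum is 2 or 3.
carry:  01111100010
        00001110001
+       00110111001
-------------------
       001000101010
(the carry out of the leftmost column, 0, becomes the leading bit)
Decimal check:
  00001110001 = 64 + 32 + 16 + 1 = 113
  00110111001 = 256 + 128 + 32 + 16 + 8 + 1 = 441
  113 + 441 = 554, and 001000101010 = 512 + 32 + 8 + 2 = 554 ✓



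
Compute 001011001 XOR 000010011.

XOR: 1 when bits differ
  001011001
^ 000010011
-----------
  001001010
Decimal: 89 ^ 19 = 74



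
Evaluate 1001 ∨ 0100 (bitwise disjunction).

OR: 1 when either bit is 1
  1001
| 0100
------
  1101
Decimal: 9 | 4 = 13



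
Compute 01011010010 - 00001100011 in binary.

Method 1 - Direct subtraction (column by column from the right: bit − bit − borrow-in; if negative, add 2 and borrow 1 from the next column):
borrow: 00011011110
        01011010010
-       00001100011
-------------------
        01001101111

Method 2 - Add two's complement:
Two's complement of 00001100011: invert → 11110011100, add 1 → 11110011101
  01011010010
+ 11110011101
-------------
 101001101111  (end carry out of the top bit = 1)
Discarding the end carry: 01001101111
Decimal check:
  01011010010 = 512 + 128 + 64 + 16 + 2 = 722
  00001100011 = 64 + 32 + 2 + 1 = 99
  722 - 99 = 623, and 01001101111 = 512 + 64 + 32 + 8 + 4 + 2 + 1 = 623 ✓



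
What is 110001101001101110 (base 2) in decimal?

Sum of powers of 2 for each 1-bit:
2^1 + 2^2 + 2^3 + 2^5 + 2^6 + 2^9 + 2^11 + 2^12 + 2^16 + 2^17
= 2 + 4 + 8 + 32 + 64 + 512 + 2048 + 4096 + 65536 + 131072
= 203374



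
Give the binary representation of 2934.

Using repeated division by 2:
2934 ÷ 2 = 1467 remainder 0
1467 ÷ 2 = 733 remainder 1
733 ÷ 2 = 366 remainder 1
366 ÷ 2 = 183 remainder 0
183 ÷ 2 = 91 remainder 1
91 ÷ 2 = 45 remainder 1
45 ÷ 2 = 22 remainder 1
22 ÷ 2 = 11 remainder 0
11 ÷ 2 = 5 remainder 1
5 ÷ 2 = 2 remainder 1
2 ÷ 2 = 1 remainder 0
1 ÷ 2 = 0 remainder 1
Reading remainders bottom to top: 101101110110



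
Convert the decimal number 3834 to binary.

Using repeated division by 2:
3834 ÷ 2 = 1917 remainder 0
1917 ÷ 2 = 958 remainder 1
958 ÷ 2 = 479 remainder 0
479 ÷ 2 = 239 remainder 1
239 ÷ 2 = 119 remainder 1
119 ÷ 2 = 59 remainder 1
59 ÷ 2 = 29 remainder 1
29 ÷ 2 = 14 remainder 1
14 ÷ 2 = 7 remainder 0
7 ÷ 2 = 3 remainder 1
3 ÷ 2 = 1 remainder 1
1 ÷ 2 = 0 remainder 1
Reading remainders bottom to top: 111011111010



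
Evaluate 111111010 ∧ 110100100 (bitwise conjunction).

AND: 1 only when both bits are 1
  111111010
& 110100100
-----------
  110100000
Decimal: 506 & 420 = 416



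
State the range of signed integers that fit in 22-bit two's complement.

For 22-bit two's complement:
Minimum: -2^21 = -2097152
Maximum: 2^21 - 1 = 2097151



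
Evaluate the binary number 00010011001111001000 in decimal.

Sum of powers of 2 for each 1-bit:
2^3 + 2^6 + 2^7 + 2^8 + 2^9 + 2^12 + 2^13 + 2^16
= 8 + 64 + 128 + 256 + 512 + 4096 + 8192 + 65536
= 78792



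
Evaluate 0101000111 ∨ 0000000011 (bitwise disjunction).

OR: 1 when either bit is 1
  0101000111
| 0000000011
------------
  0101000111
Decimal: 327 | 3 = 327



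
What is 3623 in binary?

Using repeated division by 2:
3623 ÷ 2 = 1811 remainder 1
1811 ÷ 2 = 905 remainder 1
905 ÷ 2 = 452 remainder 1
452 ÷ 2 = 226 remainder 0
226 ÷ 2 = 113 remainder 0
113 ÷ 2 = 56 remainder 1
56 ÷ 2 = 28 remainder 0
28 ÷ 2 = 14 remainder 0
14 ÷ 2 = 7 remainder 0
7 ÷ 2 = 3 remainder 1
3 ÷ 2 = 1 remainder 1
1 ÷ 2 = 0 remainder 1
Reading remainders bottom to top: 111000100111



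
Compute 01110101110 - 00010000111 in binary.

Method 1 - Direct subtraction (column by column from the right: bit − bit − borrow-in; if negative, add 2 and borrow 1 from the next column):
borrow: 00000001110
        01110101110
-       00010000111
-------------------
        01100100111

Method 2 - Add two's complement:
Two's complement of 00010000111: invert → 11101111000, add 1 → 11101111001
  01110101110
+ 11101111001
-------------
 101100100111  (end carry out of the top bit = 1)
Discarding the end carry: 01100100111
Decimal check:
  01110101110 = 512 + 256 + 128 + 32 + 8 + 4 + 2 = 942
  00010000111 = 128 + 4 + 2 + 1 = 135
  942 - 135 = 807, and 01100100111 = 512 + 256 + 32 + 4 + 2 + 1 = 807 ✓



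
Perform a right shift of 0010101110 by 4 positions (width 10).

Original: 0010101110 (decimal 174)
Shift right by 4 positions
Drop the 4 low bits; fill with zeros on the left
Result: 0000001010 (decimal 10)
Equivalent: 174 >> 4 = 174 ÷ 2^4 = 10



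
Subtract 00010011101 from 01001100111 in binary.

Method 1 - Direct subtraction (column by column from the right: bit − bit − borrow-in; if negative, add 2 and borrow 1 from the next column):
borrow: 01100110000
        01001100111
-       00010011101
-------------------
        00111001010

Method 2 - Add two's complement:
Two's complement of 00010011101: invert → 11101100010, add 1 → 11101100011
  01001100111
+ 11101100011
-------------
 100111001010  (end carry out of the top bit = 1)
Discarding the end carry: 00111001010
Decimal check:
  01001100111 = 512 + 64 + 32 + 4 + 2 + 1 = 615
  00010011101 = 128 + 16 + 8 + 4 + 1 = 157
  615 - 157 = 458, and 00111001010 = 256 + 128 + 64 + 8 + 2 = 458 ✓



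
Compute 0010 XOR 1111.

XOR: 1 when bits differ
  0010
^ 1111
------
  1101
Decimal: 2 ^ 15 = 13



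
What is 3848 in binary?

Using repeated division by 2:
3848 ÷ 2 = 1924 remainder 0
1924 ÷ 2 = 962 remainder 0
962 ÷ 2 = 481 remainder 0
481 ÷ 2 = 240 remainder 1
240 ÷ 2 = 120 remainder 0
120 ÷ 2 = 60 remainder 0
60 ÷ 2 = 30 remainder 0
30 ÷ 2 = 15 remainder 0
15 ÷ 2 = 7 remainder 1
7 ÷ 2 = 3 remainder 1
3 ÷ 2 = 1 remainder 1
1 ÷ 2 = 0 remainder 1
Reading remainders bottom to top: 111100001000



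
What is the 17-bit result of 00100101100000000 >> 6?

Original: 00100101100000000 (decimal 19200)
Shift right by 6 positions
Drop the 6 low bits; fill with zeros on the left
Result: 00000000100101100 (decimal 300)
Equivalent: 19200 >> 6 = 19200 ÷ 2^6 = 300



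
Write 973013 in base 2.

Using repeated division by 2:
973013 ÷ 2 = 486506 remainder 1
486506 ÷ 2 = 243253 remainder 0
243253 ÷ 2 = 121626 remainder 1
121626 ÷ 2 = 60813 remainder 0
60813 ÷ 2 = 30406 remainder 1
30406 ÷ 2 = 15203 remainder 0
15203 ÷ 2 = 7601 remainder 1
7601 ÷ 2 = 3800 remainder 1
3800 ÷ 2 = 1900 remainder 0
1900 ÷ 2 = 950 remainder 0
950 ÷ 2 = 475 remainder 0
475 ÷ 2 = 237 remainder 1
237 ÷ 2 = 118 remainder 1
118 ÷ 2 = 59 remainder 0
59 ÷ 2 = 29 remainder 1
29 ÷ 2 = 14 remainder 1
14 ÷ 2 = 7 remainder 0
7 ÷ 2 = 3 remainder 1
3 ÷ 2 = 1 remainder 1
1 ÷ 2 = 0 remainder 1
Reading remainders bottom to top: 11101101100011010101



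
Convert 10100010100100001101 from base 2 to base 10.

Sum of powers of 2 for each 1-bit:
2^0 + 2^2 + 2^3 + 2^8 + 2^11 + 2^13 + 2^17 + 2^19
= 1 + 4 + 8 + 256 + 2048 + 8192 + 131072 + 524288
= 665869



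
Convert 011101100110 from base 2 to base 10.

Sum of powers of 2 for each 1-bit:
2^1 + 2^2 + 2^5 + 2^6 + 2^8 + 2^9 + 2^10
= 2 + 4 + 32 + 64 + 256 + 512 + 1024
= 1894



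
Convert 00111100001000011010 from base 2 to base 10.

Sum of powers of 2 for each 1-bit:
2^1 + 2^3 + 2^4 + 2^9 + 2^14 + 2^15 + 2^16 + 2^17
= 2 + 8 + 16 + 512 + 16384 + 32768 + 65536 + 131072
= 246298



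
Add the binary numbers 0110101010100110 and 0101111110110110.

Add column by column from the right: bit + bit + carry-in; write the sum mod 2, carry 1 when the sum is 2 or 3.
carry:  1111111101001100
        0110101010100110
+       0101111110110110
------------------------
       01100101001011100
(the carry out of the leftmost column, 0, becomes the leading bit)
Decimal check:
  0110101010100110 = 16384 + 8192 + 2048 + 512 + 128 + 32 + 4 + 2 = 27302
  0101111110110110 = 16384 + 4096 + 2048 + 1024 + 512 + 256 + 128 + 32 + 16 + 4 + 2 = 24502
  27302 + 24502 = 51804, and 01100101001011100 = 32768 + 16384 + 2048 + 512 + 64 + 16 + 8 + 4 = 51804 ✓



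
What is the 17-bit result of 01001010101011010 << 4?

Original: 01001010101011010 (decimal 38234)
Shift left by 4 positions
Append 4 zeros on the right and drop the 4 high bits that overflow the 17-bit width
Result: 10101010110100000 (decimal 87456)
Equivalent: 38234 << 4 = 38234 × 2^4 = 611744, truncated to 17 bits = 87456



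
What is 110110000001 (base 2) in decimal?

Sum of powers of 2 for each 1-bit:
2^0 + 2^7 + 2^8 + 2^10 + 2^11
= 1 + 128 + 256 + 1024 + 2048
= 3457



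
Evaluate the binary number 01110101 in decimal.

Sum of powers of 2 for each 1-bit:
2^0 + 2^2 + 2^4 + 2^5 + 2^6
= 1 + 4 + 16 + 32 + 64
= 117



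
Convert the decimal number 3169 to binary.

Using repeated division by 2:
3169 ÷ 2 = 1584 remainder 1
1584 ÷ 2 = 792 remainder 0
792 ÷ 2 = 396 remainder 0
396 ÷ 2 = 198 remainder 0
198 ÷ 2 = 99 remainder 0
99 ÷ 2 = 49 remainder 1
49 ÷ 2 = 24 remainder 1
24 ÷ 2 = 12 remainder 0
12 ÷ 2 = 6 remainder 0
6 ÷ 2 = 3 remainder 0
3 ÷ 2 = 1 remainder 1
1 ÷ 2 = 0 remainder 1
Reading remainders bottom to top: 110001100001



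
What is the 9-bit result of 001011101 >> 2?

Original: 001011101 (decimal 93)
Shift right by 2 positions
Drop the 2 low bits; fill with zeros on the left
Result: 000010111 (decimal 23)
Equivalent: 93 >> 2 = 93 ÷ 2^2 = 23



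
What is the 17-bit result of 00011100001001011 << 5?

Original: 00011100001001011 (decimal 14411)
Shift left by 5 positions
Append 5 zeros on the right and drop the 5 high bits that overflow the 17-bit width
Result: 10000100101100000 (decimal 67936)
Equivalent: 14411 << 5 = 14411 × 2^5 = 461152, truncated to 17 bits = 67936



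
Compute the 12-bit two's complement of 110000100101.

Original (sign bit 1, negative): 110000100101
Step 1 - Invert all bits: 001111011010
Step 2 - Add 1: 001111011011
Verification: 110000100101 + 001111011011 = 1000000000000; discarding the end carry (carry out of the top bit) leaves the 12-bit value 000000000000, as required for x + (-x)



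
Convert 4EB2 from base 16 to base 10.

Expand by place value (powers of 16):
Digit values: E = 14, B = 11
4EB2 = 4 × 16^3 + 14 × 16^2 + 11 × 16^1 + 2 × 16^0
= 4 × 4096 + 14 × 256 + 11 × 16 + 2 × 1
= 16384 + 3584 + 176 + 2
= 20146



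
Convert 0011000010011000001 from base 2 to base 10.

Sum of powers of 2 for each 1-bit:
2^0 + 2^6 + 2^7 + 2^10 + 2^15 + 2^16
= 1 + 64 + 128 + 1024 + 32768 + 65536
= 99521



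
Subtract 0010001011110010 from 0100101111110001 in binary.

Method 1 - Direct subtraction (column by column from the right: bit − bit − borrow-in; if negative, add 2 and borrow 1 from the next column):
borrow: 0100000111111100
        0100101111110001
-       0010001011110010
------------------------
        0010100011111111

Method 2 - Add two's complement:
Two's complement of 0010001011110010: invert → 1101110100001101, add 1 → 1101110100001110
  0100101111110001
+ 1101110100001110
------------------
 10010100011111111  (end carry out of the top bit = 1)
Discarding the end carry: 0010100011111111
Decimal check:
  0100101111110001 = 16384 + 2048 + 512 + 256 + 128 + 64 + 32 + 16 + 1 = 19441
  0010001011110010 = 8192 + 512 + 128 + 64 + 32 + 16 + 2 = 8946
  19441 - 8946 = 10495, and 0010100011111111 = 8192 + 2048 + 128 + 64 + 32 + 16 + 8 + 4 + 2 + 1 = 10495 ✓



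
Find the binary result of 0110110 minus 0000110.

Method 1 - Direct subtraction (column by column from the right: bit − bit − borrow-in; if negative, add 2 and borrow 1 from the next column):
borrow: 0000000
        0110110
-       0000110
---------------
        0110000

Method 2 - Add two's complement:
Two's complement of 0000110: invert → 1111001, add 1 → 1111010
  0110110
+ 1111010
---------
 10110000  (end carry out of the top bit = 1)
Discarding the end carry: 0110000
Decimal check:
  0110110 = 32 + 16 + 4 + 2 = 54
  0000110 = 4 + 2 = 6
  54 - 6 = 48, and 0110000 = 32 + 16 = 48 ✓



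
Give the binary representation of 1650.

Using repeated division by 2:
1650 ÷ 2 = 825 remainder 0
825 ÷ 2 = 412 remainder 1
412 ÷ 2 = 206 remainder 0
206 ÷ 2 = 103 remainder 0
103 ÷ 2 = 51 remainder 1
51 ÷ 2 = 25 remainder 1
25 ÷ 2 = 12 remainder 1
12 ÷ 2 = 6 remainder 0
6 ÷ 2 = 3 remainder 0
3 ÷ 2 = 1 remainder 1
1 ÷ 2 = 0 remainder 1
Reading remainders bottom to top: 11001110010



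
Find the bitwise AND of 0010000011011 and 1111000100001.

AND: 1 only when both bits are 1
  0010000011011
& 1111000100001
---------------
  0010000000001
Decimal: 1051 & 7713 = 1025



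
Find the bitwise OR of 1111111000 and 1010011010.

OR: 1 when either bit is 1
  1111111000
| 1010011010
------------
  1111111010
Decimal: 1016 | 666 = 1018



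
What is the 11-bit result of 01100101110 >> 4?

Original: 01100101110 (decimal 814)
Shift right by 4 positions
Drop the 4 low bits; fill with zeros on the left
Result: 00000110010 (decimal 50)
Equivalent: 814 >> 4 = 814 ÷ 2^4 = 50



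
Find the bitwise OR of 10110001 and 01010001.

OR: 1 when either bit is 1
  10110001
| 01010001
----------
  11110001
Decimal: 177 | 81 = 241



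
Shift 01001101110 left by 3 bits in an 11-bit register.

Original: 01001101110 (decimal 622)
Shift left by 3 positions
Append 3 zeros on the right and drop the 3 high bits that overflow the 11-bit width
Result: 01101110000 (decimal 880)
Equivalent: 622 << 3 = 622 × 2^3 = 4976, truncated to 11 bits = 880



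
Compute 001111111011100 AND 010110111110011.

AND: 1 only when both bits are 1
  001111111011100
& 010110111110011
-----------------
  000110111010000
Decimal: 8156 & 11763 = 3536



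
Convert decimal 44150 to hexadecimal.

Using repeated division by 16 (digits 10–15 are A–F):
44150 ÷ 16 = 2759 remainder 6
2759 ÷ 16 = 172 remainder 7
172 ÷ 16 = 10 remainder 12 (C)
10 ÷ 16 = 0 remainder 10 (A)
Reading remainders bottom to top: AC76



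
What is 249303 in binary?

Using repeated division by 2:
249303 ÷ 2 = 124651 remainder 1
124651 ÷ 2 = 62325 remainder 1
62325 ÷ 2 = 31162 remainder 1
31162 ÷ 2 = 15581 remainder 0
15581 ÷ 2 = 7790 remainder 1
7790 ÷ 2 = 3895 remainder 0
3895 ÷ 2 = 1947 remainder 1
1947 ÷ 2 = 973 remainder 1
973 ÷ 2 = 486 remainder 1
486 ÷ 2 = 243 remainder 0
243 ÷ 2 = 121 remainder 1
121 ÷ 2 = 60 remainder 1
60 ÷ 2 = 30 remainder 0
30 ÷ 2 = 15 remainder 0
15 ÷ 2 = 7 remainder 1
7 ÷ 2 = 3 remainder 1
3 ÷ 2 = 1 remainder 1
1 ÷ 2 = 0 remainder 1
Reading remainders bottom to top: 111100110111010111



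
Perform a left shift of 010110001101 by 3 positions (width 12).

Original: 010110001101 (decimal 1421)
Shift left by 3 positions
Append 3 zeros on the right and drop the 3 high bits that overflow the 12-bit width
Result: 110001101000 (decimal 3176)
Equivalent: 1421 << 3 = 1421 × 2^3 = 11368, truncated to 12 bits = 3176



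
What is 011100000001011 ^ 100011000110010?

XOR: 1 when bits differ
  011100000001011
^ 100011000110010
-----------------
  111111000111001
Decimal: 14347 ^ 17970 = 32313



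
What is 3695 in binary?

Using repeated division by 2:
3695 ÷ 2 = 1847 remainder 1
1847 ÷ 2 = 923 remainder 1
923 ÷ 2 = 461 remainder 1
461 ÷ 2 = 230 remainder 1
230 ÷ 2 = 115 remainder 0
115 ÷ 2 = 57 remainder 1
57 ÷ 2 = 28 remainder 1
28 ÷ 2 = 14 remainder 0
14 ÷ 2 = 7 remainder 0
7 ÷ 2 = 3 remainder 1
3 ÷ 2 = 1 remainder 1
1 ÷ 2 = 0 remainder 1
Reading remainders bottom to top: 111001101111



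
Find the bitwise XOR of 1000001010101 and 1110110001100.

XOR: 1 when bits differ
  1000001010101
^ 1110110001100
---------------
  0110111011001
Decimal: 4181 ^ 7564 = 3545



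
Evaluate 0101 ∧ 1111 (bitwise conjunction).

AND: 1 only when both bits are 1
  0101
& 1111
------
  0101
Decimal: 5 & 15 = 5



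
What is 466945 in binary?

Using repeated division by 2:
466945 ÷ 2 = 233472 remainder 1
233472 ÷ 2 = 116736 remainder 0
116736 ÷ 2 = 58368 remainder 0
58368 ÷ 2 = 29184 remainder 0
29184 ÷ 2 = 14592 remainder 0
14592 ÷ 2 = 7296 remainder 0
7296 ÷ 2 = 3648 remainder 0
3648 ÷ 2 = 1824 remainder 0
1824 ÷ 2 = 912 remainder 0
912 ÷ 2 = 456 remainder 0
456 ÷ 2 = 228 remainder 0
228 ÷ 2 = 114 remainder 0
114 ÷ 2 = 57 remainder 0
57 ÷ 2 = 28 remainder 1
28 ÷ 2 = 14 remainder 0
14 ÷ 2 = 7 remainder 0
7 ÷ 2 = 3 remainder 1
3 ÷ 2 = 1 remainder 1
1 ÷ 2 = 0 remainder 1
Reading remainders bottom to top: 1110010000000000001



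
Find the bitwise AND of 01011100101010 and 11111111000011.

AND: 1 only when both bits are 1
  01011100101010
& 11111111000011
----------------
  01011100000010
Decimal: 5930 & 16323 = 5890



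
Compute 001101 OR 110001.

OR: 1 when either bit is 1
  001101
| 110001
--------
  111101
Decimal: 13 | 49 = 61



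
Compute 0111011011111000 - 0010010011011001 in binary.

Method 1 - Direct subtraction (column by column from the right: bit − bit − borrow-in; if negative, add 2 and borrow 1 from the next column):
borrow: 0000000000111110
        0111011011111000
-       0010010011011001
------------------------
        0101001000011111

Method 2 - Add two's complement:
Two's complement of 0010010011011001: invert → 1101101100100110, add 1 → 1101101100100111
  0111011011111000
+ 1101101100100111
------------------
 10101001000011111  (end carry out of the top bit = 1)
Discarding the end carry: 0101001000011111
Decimal check:
  0111011011111000 = 16384 + 8192 + 4096 + 1024 + 512 + 128 + 64 + 32 + 16 + 8 = 30456
  0010010011011001 = 8192 + 1024 + 128 + 64 + 16 + 8 + 1 = 9433
  30456 - 9433 = 21023, and 0101001000011111 = 16384 + 4096 + 512 + 16 + 8 + 4 + 2 + 1 = 21023 ✓



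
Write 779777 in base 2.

Using repeated division by 2:
779777 ÷ 2 = 389888 remainder 1
389888 ÷ 2 = 194944 remainder 0
194944 ÷ 2 = 97472 remainder 0
97472 ÷ 2 = 48736 remainder 0
48736 ÷ 2 = 24368 remainder 0
24368 ÷ 2 = 12184 remainder 0
12184 ÷ 2 = 6092 remainder 0
6092 ÷ 2 = 3046 remainder 0
3046 ÷ 2 = 1523 remainder 0
1523 ÷ 2 = 761 remainder 1
761 ÷ 2 = 380 remainder 1
380 ÷ 2 = 190 remainder 0
190 ÷ 2 = 95 remainder 0
95 ÷ 2 = 47 remainder 1
47 ÷ 2 = 23 remainder 1
23 ÷ 2 = 11 remainder 1
11 ÷ 2 = 5 remainder 1
5 ÷ 2 = 2 remainder 1
2 ÷ 2 = 1 remainder 0
1 ÷ 2 = 0 remainder 1
Reading remainders bottom to top: 10111110011000000001



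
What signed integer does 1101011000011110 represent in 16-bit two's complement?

Binary: 1101011000011110
Sign bit: 1 (negative)
Invert: 0010100111100001
Add 1:  0010100111100010
Magnitude: 0010100111100010 = 8192 + 2048 + 256 + 128 + 64 + 32 + 2 = 10722
Value: -10722



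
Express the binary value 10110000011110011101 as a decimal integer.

Sum of powers of 2 for each 1-bit:
2^0 + 2^2 + 2^3 + 2^4 + 2^7 + 2^8 + 2^9 + 2^10 + 2^16 + 2^17 + 2^19
= 1 + 4 + 8 + 16 + 128 + 256 + 512 + 1024 + 65536 + 131072 + 524288
= 722845



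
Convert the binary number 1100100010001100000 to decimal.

Sum of powers of 2 for each 1-bit:
2^5 + 2^6 + 2^10 + 2^14 + 2^17 + 2^18
= 32 + 64 + 1024 + 16384 + 131072 + 262144
= 410720



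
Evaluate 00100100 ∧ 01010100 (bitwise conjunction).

AND: 1 only when both bits are 1
  00100100
& 01010100
----------
  00000100
Decimal: 36 & 84 = 4



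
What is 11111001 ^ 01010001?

XOR: 1 when bits differ
  11111001
^ 01010001
----------
  10101000
Decimal: 249 ^ 81 = 168



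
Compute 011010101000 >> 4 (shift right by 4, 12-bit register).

Original: 011010101000 (decimal 1704)
Shift right by 4 positions
Drop the 4 low bits; fill with zeros on the left
Result: 000001101010 (decimal 106)
Equivalent: 1704 >> 4 = 1704 ÷ 2^4 = 106



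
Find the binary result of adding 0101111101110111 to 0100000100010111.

Add column by column from the right: bit + bit + carry-in; write the sum mod 2, carry 1 when the sum is 2 or 3.
carry:  1011111011101110
        0101111101110111
+       0100000100010111
------------------------
       01010000010001110
(the carry out of the leftmost column, 0, becomes the leading bit)
Decimal check:
  0101111101110111 = 16384 + 4096 + 2048 + 1024 + 512 + 256 + 64 + 32 + 16 + 4 + 2 + 1 = 24439
  0100000100010111 = 16384 + 256 + 16 + 4 + 2 + 1 = 16663
  24439 + 16663 = 41102, and 01010000010001110 = 32768 + 8192 + 128 + 8 + 4 + 2 = 41102 ✓



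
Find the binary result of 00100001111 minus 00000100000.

Method 1 - Direct subtraction (column by column from the right: bit − bit − borrow-in; if negative, add 2 and borrow 1 from the next column):
borrow: 00111000000
        00100001111
-       00000100000
-------------------
        00011101111

Method 2 - Add two's complement:
Two's complement of 00000100000: invert → 11111011111, add 1 → 11111100000
  00100001111
+ 11111100000
-------------
 100011101111  (end carry out of the top bit = 1)
Discarding the end carry: 00011101111
Decimal check:
  00100001111 = 256 + 8 + 4 + 2 + 1 = 271
  00000100000 = 32
  271 - 32 = 239, and 00011101111 = 128 + 64 + 32 + 8 + 4 + 2 + 1 = 239 ✓



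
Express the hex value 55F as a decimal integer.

Expand by place value (powers of 16):
Digit values: F = 15
55F = 5 × 16^2 + 5 × 16^1 + 15 × 16^0
= 5 × 256 + 5 × 16 + 15 × 1
= 1280 + 80 + 15
= 1375



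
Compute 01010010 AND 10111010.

AND: 1 only when both bits are 1
  01010010
& 10111010
----------
  00010010
Decimal: 82 & 186 = 18



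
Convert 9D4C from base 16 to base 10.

Expand by place value (powers of 16):
Digit values: D = 13, C = 12
9D4C = 9 × 16^3 + 13 × 16^2 + 4 × 16^1 + 12 × 16^0
= 9 × 4096 + 13 × 256 + 4 × 16 + 12 × 1
= 36864 + 3328 + 64 + 12
= 40268



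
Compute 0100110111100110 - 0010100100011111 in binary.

Method 1 - Direct subtraction (column by column from the right: bit − bit − borrow-in; if negative, add 2 and borrow 1 from the next column):
borrow: 0100000000111110
        0100110111100110
-       0010100100011111
------------------------
        0010010011000111

Method 2 - Add two's complement:
Two's complement of 0010100100011111: invert → 1101011011100000, add 1 → 1101011011100001
  0100110111100110
+ 1101011011100001
------------------
 10010010011000111  (end carry out of the top bit = 1)
Discarding the end carry: 0010010011000111
Decimal check:
  0100110111100110 = 16384 + 2048 + 1024 + 256 + 128 + 64 + 32 + 4 + 2 = 19942
  0010100100011111 = 8192 + 2048 + 256 + 16 + 8 + 4 + 2 + 1 = 10527
  19942 - 10527 = 9415, and 0010010011000111 = 8192 + 1024 + 128 + 64 + 4 + 2 + 1 = 9415 ✓



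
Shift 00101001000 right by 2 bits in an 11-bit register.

Original: 00101001000 (decimal 328)
Shift right by 2 positions
Drop the 2 low bits; fill with zeros on the left
Result: 00001010010 (decimal 82)
Equivalent: 328 >> 2 = 328 ÷ 2^2 = 82



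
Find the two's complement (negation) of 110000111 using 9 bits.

Original (sign bit 1, negative): 110000111
Step 1 - Invert all bits: 001111000
Step 2 - Add 1: 001111001
Verification: 110000111 + 001111001 = 1000000000; discarding the end carry (carry out of the top bit) leaves the 9-bit value 000000000, as required for x + (-x)



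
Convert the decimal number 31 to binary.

Using repeated division by 2:
31 ÷ 2 = 15 remainder 1
15 ÷ 2 = 7 remainder 1
7 ÷ 2 = 3 remainder 1
3 ÷ 2 = 1 remainder 1
1 ÷ 2 = 0 remainder 1
Reading remainders bottom to top: 11111



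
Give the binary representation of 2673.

Using repeated division by 2:
2673 ÷ 2 = 1336 remainder 1
1336 ÷ 2 = 668 remainder 0
668 ÷ 2 = 334 remainder 0
334 ÷ 2 = 167 remainder 0
167 ÷ 2 = 83 remainder 1
83 ÷ 2 = 41 remainder 1
41 ÷ 2 = 20 remainder 1
20 ÷ 2 = 10 remainder 0
10 ÷ 2 = 5 remainder 0
5 ÷ 2 = 2 remainder 1
2 ÷ 2 = 1 remainder 0
1 ÷ 2 = 0 remainder 1
Reading remainders bottom to top: 101001110001



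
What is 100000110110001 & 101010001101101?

AND: 1 only when both bits are 1
  100000110110001
& 101010001101101
-----------------
  100000000100001
Decimal: 16817 & 21613 = 16417



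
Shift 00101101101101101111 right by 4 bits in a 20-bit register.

Original: 00101101101101101111 (decimal 187247)
Shift right by 4 positions
Drop the 4 low bits; fill with zeros on the left
Result: 00000010110110110110 (decimal 11702)
Equivalent: 187247 >> 4 = 187247 ÷ 2^4 = 11702



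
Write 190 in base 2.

Using repeated division by 2:
190 ÷ 2 = 95 remainder 0
95 ÷ 2 = 47 remainder 1
47 ÷ 2 = 23 remainder 1
23 ÷ 2 = 11 remainder 1
11 ÷ 2 = 5 remainder 1
5 ÷ 2 = 2 remainder 1
2 ÷ 2 = 1 remainder 0
1 ÷ 2 = 0 remainder 1
Reading remainders bottom to top: 10111110



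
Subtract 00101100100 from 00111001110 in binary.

Method 1 - Direct subtraction (column by column from the right: bit − bit − borrow-in; if negative, add 2 and borrow 1 from the next column):
borrow: 00011000000
        00111001110
-       00101100100
-------------------
        00001101010

Method 2 - Add two's complement:
Two's complement of 00101100100: invert → 11010011011, add 1 → 11010011100
  00111001110
+ 11010011100
-------------
 100001101010  (end carry out of the top bit = 1)
Discarding the end carry: 00001101010
Decimal check:
  00111001110 = 256 + 128 + 64 + 8 + 4 + 2 = 462
  00101100100 = 256 + 64 + 32 + 4 = 356
  462 - 356 = 106, and 00001101010 = 64 + 32 + 8 + 2 = 106 ✓



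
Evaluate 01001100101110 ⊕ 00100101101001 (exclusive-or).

XOR: 1 when bits differ
  01001100101110
^ 00100101101001
----------------
  01101001000111
Decimal: 4910 ^ 2409 = 6727



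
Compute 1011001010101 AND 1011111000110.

AND: 1 only when both bits are 1
  1011001010101
& 1011111000110
---------------
  1011001000100
Decimal: 5717 & 6086 = 5700



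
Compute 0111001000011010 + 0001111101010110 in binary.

Add column by column from the right: bit + bit + carry-in; write the sum mod 2, carry 1 when the sum is 2 or 3.
carry:  1111110000111100
        0111001000011010
+       0001111101010110
------------------------
       01001000101110000
(the carry out of the leftmost column, 0, becomes the leading bit)
Decimal check:
  0111001000011010 = 16384 + 8192 + 4096 + 512 + 16 + 8 + 2 = 29210
  0001111101010110 = 4096 + 2048 + 1024 + 512 + 256 + 64 + 16 + 4 + 2 = 8022
  29210 + 8022 = 37232, and 01001000101110000 = 32768 + 4096 + 256 + 64 + 32 + 16 = 37232 ✓



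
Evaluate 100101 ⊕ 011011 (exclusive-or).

XOR: 1 when bits differ
  100101
^ 011011
--------
  111110
Decimal: 37 ^ 27 = 62



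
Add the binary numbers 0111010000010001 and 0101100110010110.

Add column by column from the right: bit + bit + carry-in; write the sum mod 2, carry 1 when the sum is 2 or 3.
carry:  1110000000100000
        0111010000010001
+       0101100110010110
------------------------
       01100110110100111
(the carry out of the leftmost column, 0, becomes the leading bit)
Decimal check:
  0111010000010001 = 16384 + 8192 + 4096 + 1024 + 16 + 1 = 29713
  0101100110010110 = 16384 + 4096 + 2048 + 256 + 128 + 16 + 4 + 2 = 22934
  29713 + 22934 = 52647, and 01100110110100111 = 32768 + 16384 + 2048 + 1024 + 256 + 128 + 32 + 4 + 2 + 1 = 52647 ✓

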